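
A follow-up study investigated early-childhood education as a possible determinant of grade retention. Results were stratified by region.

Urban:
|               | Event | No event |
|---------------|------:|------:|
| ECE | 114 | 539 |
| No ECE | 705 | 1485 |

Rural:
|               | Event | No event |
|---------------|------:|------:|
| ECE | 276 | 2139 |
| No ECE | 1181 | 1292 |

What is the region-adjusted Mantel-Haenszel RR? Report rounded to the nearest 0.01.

RR_MH = Σ(aᵢ·n₀ᵢ/nᵢ) / Σ(cᵢ·n₁ᵢ/nᵢ), with n₁ᵢ = aᵢ+bᵢ (exposed), n₀ᵢ = cᵢ+dᵢ (unexposed), nᵢ = n₁ᵢ+n₀ᵢ.
Stratum 1 (Urban): n₁ = 653, n₀ = 2190, n = 2843; a·n₀/n = 114·2190/2843 = 87.8157; c·n₁/n = 705·653/2843 = 161.9293
Stratum 2 (Rural): n₁ = 2415, n₀ = 2473, n = 4888; a·n₀/n = 276·2473/4888 = 139.6375; c·n₁/n = 1181·2415/4888 = 583.4932
RR_MH = (87.8157 + 139.6375) / (161.9293 + 583.4932) = 227.4532 / 745.4225 = 0.30513

0.31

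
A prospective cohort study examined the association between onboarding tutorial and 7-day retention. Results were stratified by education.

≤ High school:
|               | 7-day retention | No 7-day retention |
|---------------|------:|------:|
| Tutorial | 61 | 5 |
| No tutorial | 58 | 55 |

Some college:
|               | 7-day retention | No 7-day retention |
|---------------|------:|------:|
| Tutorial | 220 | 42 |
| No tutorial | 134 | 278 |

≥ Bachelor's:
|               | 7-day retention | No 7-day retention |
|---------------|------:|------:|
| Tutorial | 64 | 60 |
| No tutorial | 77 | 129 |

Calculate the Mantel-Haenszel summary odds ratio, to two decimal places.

5.61

OR_MH = Σ(aᵢdᵢ/nᵢ) / Σ(bᵢcᵢ/nᵢ), where nᵢ is the stratum total.
Stratum 1 (≤ High school): n = 179; a·d/n = 61·55/179 = 18.7430; b·c/n = 5·58/179 = 1.6201
Stratum 2 (Some college): n = 674; a·d/n = 220·278/674 = 90.7418; b·c/n = 42·134/674 = 8.3501
Stratum 3 (≥ Bachelor's): n = 330; a·d/n = 64·129/330 = 25.0182; b·c/n = 60·77/330 = 14.0000
OR_MH = (18.7430 + 90.7418 + 25.0182) / (1.6201 + 8.3501 + 14.0000) = 134.5030 / 23.9703 = 5.61125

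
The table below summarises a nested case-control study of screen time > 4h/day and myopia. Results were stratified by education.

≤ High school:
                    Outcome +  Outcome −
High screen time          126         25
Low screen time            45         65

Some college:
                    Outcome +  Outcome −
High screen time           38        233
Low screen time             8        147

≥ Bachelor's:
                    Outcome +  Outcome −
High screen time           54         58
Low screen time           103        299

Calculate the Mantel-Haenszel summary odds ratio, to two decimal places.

3.74

OR_MH = Σ(aᵢdᵢ/nᵢ) / Σ(bᵢcᵢ/nᵢ), where nᵢ is the stratum total.
Stratum 1 (≤ High school): n = 261; a·d/n = 126·65/261 = 31.3793; b·c/n = 25·45/261 = 4.3103
Stratum 2 (Some college): n = 426; a·d/n = 38·147/426 = 13.1127; b·c/n = 233·8/426 = 4.3756
Stratum 3 (≥ Bachelor's): n = 514; a·d/n = 54·299/514 = 31.4125; b·c/n = 58·103/514 = 11.6226
OR_MH = (31.3793 + 13.1127 + 31.4125) / (4.3103 + 4.3756 + 11.6226) = 75.9044 / 20.3085 = 3.73757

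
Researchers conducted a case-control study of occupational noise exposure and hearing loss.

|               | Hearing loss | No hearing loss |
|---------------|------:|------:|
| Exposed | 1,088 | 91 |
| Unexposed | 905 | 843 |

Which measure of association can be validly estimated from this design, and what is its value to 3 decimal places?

11.137

Cells: a = 1088, b = 91, c = 905, d = 843.
This is a case-control study: participants were sampled on outcome status, so risks in the source population cannot be estimated directly — relative risk is not valid here. The odds ratio is the appropriate measure.
OR = (a·d)/(b·c) = (1088 × 843) / (91 × 905) = 917184 / 82355 = 11.13696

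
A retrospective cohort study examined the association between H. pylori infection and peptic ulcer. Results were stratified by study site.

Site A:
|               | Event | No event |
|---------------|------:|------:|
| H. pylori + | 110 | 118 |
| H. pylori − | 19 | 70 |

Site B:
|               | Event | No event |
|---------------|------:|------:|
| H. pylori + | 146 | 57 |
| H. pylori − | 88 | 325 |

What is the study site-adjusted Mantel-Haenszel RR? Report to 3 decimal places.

RR_MH = Σ(aᵢ·n₀ᵢ/nᵢ) / Σ(cᵢ·n₁ᵢ/nᵢ), with n₁ᵢ = aᵢ+bᵢ (exposed), n₀ᵢ = cᵢ+dᵢ (unexposed), nᵢ = n₁ᵢ+n₀ᵢ.
Stratum 1 (Site A): n₁ = 228, n₀ = 89, n = 317; a·n₀/n = 110·89/317 = 30.8833; c·n₁/n = 19·228/317 = 13.6656
Stratum 2 (Site B): n₁ = 203, n₀ = 413, n = 616; a·n₀/n = 146·413/616 = 97.8864; c·n₁/n = 88·203/616 = 29.0000
RR_MH = (30.8833 + 97.8864) / (13.6656 + 29.0000) = 128.7696 / 42.6656 = 3.01811

3.018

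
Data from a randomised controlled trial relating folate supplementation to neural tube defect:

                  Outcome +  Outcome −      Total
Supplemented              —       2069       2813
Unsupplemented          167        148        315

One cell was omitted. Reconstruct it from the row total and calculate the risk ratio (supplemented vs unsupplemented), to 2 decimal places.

The missing cell is in the exposed row: 2813 − 2069 = 744.
So a = 744, b = 2069, c = 167, d = 148.
RR = [a/(a+b)] / [c/(c+d)] = (744/2813) / (167/315) = 0.26449/0.53016 = 0.49888

0.50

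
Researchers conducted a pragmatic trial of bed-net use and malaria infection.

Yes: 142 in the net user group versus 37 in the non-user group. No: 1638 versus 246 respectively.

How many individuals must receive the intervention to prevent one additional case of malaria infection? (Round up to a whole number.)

Risk in treated group = 142/1780 = 0.07978; risk in control = 37/283 = 0.13074.
Absolute risk reduction = 0.13074 − 0.07978 = 0.05097
NNT = 1 / ARR = 1 / 0.05097 = 19.621 → round up → 20

20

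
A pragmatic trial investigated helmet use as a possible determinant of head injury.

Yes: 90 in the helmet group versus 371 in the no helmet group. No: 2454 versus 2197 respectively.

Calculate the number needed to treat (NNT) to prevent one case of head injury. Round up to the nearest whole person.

10

Risk in treated group = 90/2544 = 0.03538; risk in control = 371/2568 = 0.14447.
Absolute risk reduction = 0.14447 − 0.03538 = 0.10909
NNT = 1 / ARR = 1 / 0.10909 = 9.166 → round up → 10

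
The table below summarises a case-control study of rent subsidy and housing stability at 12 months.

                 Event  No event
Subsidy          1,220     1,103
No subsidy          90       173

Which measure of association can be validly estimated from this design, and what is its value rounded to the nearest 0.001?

2.126

Cells: a = 1220, b = 1103, c = 90, d = 173.
This is a case-control study: participants were sampled on outcome status, so risks in the source population cannot be estimated directly — relative risk is not valid here. The odds ratio is the appropriate measure.
OR = (a·d)/(b·c) = (1220 × 173) / (1103 × 90) = 211060 / 99270 = 2.12612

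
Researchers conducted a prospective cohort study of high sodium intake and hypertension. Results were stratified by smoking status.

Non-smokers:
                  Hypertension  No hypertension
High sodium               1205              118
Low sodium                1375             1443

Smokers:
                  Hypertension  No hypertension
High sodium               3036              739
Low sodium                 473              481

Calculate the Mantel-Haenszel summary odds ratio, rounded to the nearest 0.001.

6.443

OR_MH = Σ(aᵢdᵢ/nᵢ) / Σ(bᵢcᵢ/nᵢ), where nᵢ is the stratum total.
Stratum 1 (Non-smokers): n = 4141; a·d/n = 1205·1443/4141 = 419.9022; b·c/n = 118·1375/4141 = 39.1814
Stratum 2 (Smokers): n = 4729; a·d/n = 3036·481/4729 = 308.8002; b·c/n = 739·473/4729 = 73.9156
OR_MH = (419.9022 + 308.8002) / (39.1814 + 73.9156) = 728.7024 / 113.0970 = 6.44316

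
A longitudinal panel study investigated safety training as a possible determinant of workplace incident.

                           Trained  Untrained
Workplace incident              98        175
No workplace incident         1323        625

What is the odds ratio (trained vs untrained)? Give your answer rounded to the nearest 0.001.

Reading the table with exposure as columns: a = 98 (Trained, case), b = 1323 (Trained, non-case), c = 175 (Untrained, case), d = 625.
OR = (a·d)/(b·c) = (98 × 625) / (1323 × 175) = 61250 / 231525 = 0.26455
Exposure is associated with lower odds of workplace incident (OR = 0.26 < 1).

0.265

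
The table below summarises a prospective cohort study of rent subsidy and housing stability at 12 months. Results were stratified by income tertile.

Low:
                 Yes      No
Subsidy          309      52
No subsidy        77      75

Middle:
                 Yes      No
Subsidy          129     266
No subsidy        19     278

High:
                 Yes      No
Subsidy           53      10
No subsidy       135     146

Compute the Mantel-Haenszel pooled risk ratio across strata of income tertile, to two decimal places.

RR_MH = Σ(aᵢ·n₀ᵢ/nᵢ) / Σ(cᵢ·n₁ᵢ/nᵢ), with n₁ᵢ = aᵢ+bᵢ (exposed), n₀ᵢ = cᵢ+dᵢ (unexposed), nᵢ = n₁ᵢ+n₀ᵢ.
Stratum 1 (Low): n₁ = 361, n₀ = 152, n = 513; a·n₀/n = 309·152/513 = 91.5556; c·n₁/n = 77·361/513 = 54.1852
Stratum 2 (Middle): n₁ = 395, n₀ = 297, n = 692; a·n₀/n = 129·297/692 = 55.3656; c·n₁/n = 19·395/692 = 10.8454
Stratum 3 (High): n₁ = 63, n₀ = 281, n = 344; a·n₀/n = 53·281/344 = 43.2936; c·n₁/n = 135·63/344 = 24.7238
RR_MH = (91.5556 + 55.3656 + 43.2936) / (54.1852 + 10.8454 + 24.7238) = 190.2148 / 89.7544 = 2.11928

2.12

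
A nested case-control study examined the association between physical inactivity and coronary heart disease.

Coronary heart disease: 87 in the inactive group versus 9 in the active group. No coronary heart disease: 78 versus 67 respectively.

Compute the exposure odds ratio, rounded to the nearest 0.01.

From the description: a = 87, b = 78, c = 9, d = 67.
OR = (a·d)/(b·c) = (87 × 67) / (78 × 9) = 5829 / 702 = 8.30342
The odds of coronary heart disease are about 8.30 times as high in the inactive group.

8.30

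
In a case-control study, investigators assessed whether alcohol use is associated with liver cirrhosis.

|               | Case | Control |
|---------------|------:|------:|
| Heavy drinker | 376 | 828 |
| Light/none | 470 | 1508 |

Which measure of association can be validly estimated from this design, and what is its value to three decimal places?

Cells: a = 376, b = 828, c = 470, d = 1508.
This is a case-control study: participants were sampled on outcome status, so risks in the source population cannot be estimated directly — relative risk is not valid here. The odds ratio is the appropriate measure.
OR = (a·d)/(b·c) = (376 × 1508) / (828 × 470) = 567008 / 389160 = 1.45700

1.457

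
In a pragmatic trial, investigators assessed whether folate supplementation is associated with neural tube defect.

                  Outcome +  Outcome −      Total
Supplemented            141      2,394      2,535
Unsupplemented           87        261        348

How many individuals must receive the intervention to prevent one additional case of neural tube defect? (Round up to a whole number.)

6

Risk in treated group = 141/2535 = 0.05562; risk in control = 87/348 = 0.25000.
Absolute risk reduction = 0.25000 − 0.05562 = 0.19438
NNT = 1 / ARR = 1 / 0.19438 = 5.145 → round up → 6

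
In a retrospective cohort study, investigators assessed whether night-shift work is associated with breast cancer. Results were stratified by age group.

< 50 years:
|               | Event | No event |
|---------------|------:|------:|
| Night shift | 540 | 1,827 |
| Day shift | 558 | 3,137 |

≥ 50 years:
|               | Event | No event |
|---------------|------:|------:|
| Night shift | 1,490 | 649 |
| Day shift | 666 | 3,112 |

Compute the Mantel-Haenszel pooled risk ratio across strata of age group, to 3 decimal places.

2.792

RR_MH = Σ(aᵢ·n₀ᵢ/nᵢ) / Σ(cᵢ·n₁ᵢ/nᵢ), with n₁ᵢ = aᵢ+bᵢ (exposed), n₀ᵢ = cᵢ+dᵢ (unexposed), nᵢ = n₁ᵢ+n₀ᵢ.
Stratum 1 (< 50 years): n₁ = 2367, n₀ = 3695, n = 6062; a·n₀/n = 540·3695/6062 = 329.1488; c·n₁/n = 558·2367/6062 = 217.8796
Stratum 2 (≥ 50 years): n₁ = 2139, n₀ = 3778, n = 5917; a·n₀/n = 1490·3778/5917 = 951.3639; c·n₁/n = 666·2139/5917 = 240.7595
RR_MH = (329.1488 + 951.3639) / (217.8796 + 240.7595) = 1280.5127 / 458.6391 = 2.79198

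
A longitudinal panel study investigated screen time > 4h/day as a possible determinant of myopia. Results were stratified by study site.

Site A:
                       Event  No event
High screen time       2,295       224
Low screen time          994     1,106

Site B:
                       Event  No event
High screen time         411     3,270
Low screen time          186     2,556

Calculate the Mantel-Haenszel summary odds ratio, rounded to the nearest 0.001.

OR_MH = Σ(aᵢdᵢ/nᵢ) / Σ(bᵢcᵢ/nᵢ), where nᵢ is the stratum total.
Stratum 1 (Site A): n = 4619; a·d/n = 2295·1106/4619 = 549.5280; b·c/n = 224·994/4619 = 48.2044
Stratum 2 (Site B): n = 6423; a·d/n = 411·2556/6423 = 163.5553; b·c/n = 3270·186/6423 = 94.6941
OR_MH = (549.5280 + 163.5553) / (48.2044 + 94.6941) = 713.0834 / 142.8984 = 4.99014

4.990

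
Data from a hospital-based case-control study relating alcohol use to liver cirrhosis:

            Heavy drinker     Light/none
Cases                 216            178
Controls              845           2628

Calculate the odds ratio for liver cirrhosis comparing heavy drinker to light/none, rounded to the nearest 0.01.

Reading the table with exposure as columns: a = 216 (Heavy drinker, case), b = 845 (Heavy drinker, non-case), c = 178 (Light/none, case), d = 2628.
OR = (a·d)/(b·c) = (216 × 2628) / (845 × 178) = 567648 / 150410 = 3.77400
The odds of liver cirrhosis are about 3.77 times as high in the heavy drinker group.

3.77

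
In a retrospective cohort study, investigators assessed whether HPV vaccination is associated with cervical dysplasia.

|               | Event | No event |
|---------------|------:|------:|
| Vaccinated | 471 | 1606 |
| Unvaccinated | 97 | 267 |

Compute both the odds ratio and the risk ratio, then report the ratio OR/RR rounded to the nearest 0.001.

Cells: a = 471, b = 1606, c = 97, d = 267.
OR = (471·267)/(1606·97) = 125757/155782 = 0.80726
Risk in exposed = 471/2077 = 0.22677; risk in unexposed = 97/364 = 0.26648; RR = 0.85097
OR/RR = 0.80726 / 0.85097 = 0.94864
The outcome is not rare, so the OR lies further from 1 than the RR.

0.949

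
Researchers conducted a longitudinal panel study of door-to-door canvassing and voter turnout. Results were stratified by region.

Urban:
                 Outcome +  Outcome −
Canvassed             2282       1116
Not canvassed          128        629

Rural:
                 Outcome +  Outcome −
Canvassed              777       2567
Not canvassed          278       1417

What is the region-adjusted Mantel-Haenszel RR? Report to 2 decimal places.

RR_MH = Σ(aᵢ·n₀ᵢ/nᵢ) / Σ(cᵢ·n₁ᵢ/nᵢ), with n₁ᵢ = aᵢ+bᵢ (exposed), n₀ᵢ = cᵢ+dᵢ (unexposed), nᵢ = n₁ᵢ+n₀ᵢ.
Stratum 1 (Urban): n₁ = 3398, n₀ = 757, n = 4155; a·n₀/n = 2282·757/4155 = 415.7579; c·n₁/n = 128·3398/4155 = 104.6797
Stratum 2 (Rural): n₁ = 3344, n₀ = 1695, n = 5039; a·n₀/n = 777·1695/5039 = 261.3644; c·n₁/n = 278·3344/5039 = 184.4874
RR_MH = (415.7579 + 261.3644) / (104.6797 + 184.4874) = 677.1222 / 289.1671 = 2.34163

2.34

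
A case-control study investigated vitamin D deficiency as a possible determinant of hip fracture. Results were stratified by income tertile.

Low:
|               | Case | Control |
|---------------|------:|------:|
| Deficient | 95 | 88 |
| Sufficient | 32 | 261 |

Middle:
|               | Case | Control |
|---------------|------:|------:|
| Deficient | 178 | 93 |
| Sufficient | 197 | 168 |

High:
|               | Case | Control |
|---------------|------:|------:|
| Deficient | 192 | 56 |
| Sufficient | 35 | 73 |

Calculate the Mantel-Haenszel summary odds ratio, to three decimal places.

3.442

OR_MH = Σ(aᵢdᵢ/nᵢ) / Σ(bᵢcᵢ/nᵢ), where nᵢ is the stratum total.
Stratum 1 (Low): n = 476; a·d/n = 95·261/476 = 52.0903; b·c/n = 88·32/476 = 5.9160
Stratum 2 (Middle): n = 636; a·d/n = 178·168/636 = 47.0189; b·c/n = 93·197/636 = 28.8066
Stratum 3 (High): n = 356; a·d/n = 192·73/356 = 39.3708; b·c/n = 56·35/356 = 5.5056
OR_MH = (52.0903 + 47.0189 + 39.3708) / (5.9160 + 28.8066 + 5.5056) = 138.4800 / 40.2282 = 3.44236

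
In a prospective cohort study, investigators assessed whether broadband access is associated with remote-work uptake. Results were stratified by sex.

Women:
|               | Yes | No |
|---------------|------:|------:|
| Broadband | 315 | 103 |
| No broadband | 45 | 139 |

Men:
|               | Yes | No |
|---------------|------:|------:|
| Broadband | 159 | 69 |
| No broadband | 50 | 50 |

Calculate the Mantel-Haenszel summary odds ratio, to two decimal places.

5.32

OR_MH = Σ(aᵢdᵢ/nᵢ) / Σ(bᵢcᵢ/nᵢ), where nᵢ is the stratum total.
Stratum 1 (Women): n = 602; a·d/n = 315·139/602 = 72.7326; b·c/n = 103·45/602 = 7.6993
Stratum 2 (Men): n = 328; a·d/n = 159·50/328 = 24.2378; b·c/n = 69·50/328 = 10.5183
OR_MH = (72.7326 + 24.2378) / (7.6993 + 10.5183) = 96.9704 / 18.2176 = 5.32289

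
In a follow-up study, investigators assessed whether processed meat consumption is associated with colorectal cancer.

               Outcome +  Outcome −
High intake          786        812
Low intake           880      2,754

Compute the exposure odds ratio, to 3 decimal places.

Cells: a = 786, b = 812, c = 880, d = 2754.
OR = (a·d)/(b·c) = (786 × 2754) / (812 × 880) = 2164644 / 714560 = 3.02934
The odds of colorectal cancer are about 3.03 times as high in the high intake group.

3.029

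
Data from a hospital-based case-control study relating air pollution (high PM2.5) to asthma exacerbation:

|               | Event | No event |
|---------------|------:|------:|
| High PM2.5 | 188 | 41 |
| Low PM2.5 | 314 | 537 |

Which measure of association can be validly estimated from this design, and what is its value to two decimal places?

Cells: a = 188, b = 41, c = 314, d = 537.
This is a hospital-based case-control study: participants were sampled on outcome status, so risks in the source population cannot be estimated directly — relative risk is not valid here. The odds ratio is the appropriate measure.
OR = (a·d)/(b·c) = (188 × 537) / (41 × 314) = 100956 / 12874 = 7.84185

7.84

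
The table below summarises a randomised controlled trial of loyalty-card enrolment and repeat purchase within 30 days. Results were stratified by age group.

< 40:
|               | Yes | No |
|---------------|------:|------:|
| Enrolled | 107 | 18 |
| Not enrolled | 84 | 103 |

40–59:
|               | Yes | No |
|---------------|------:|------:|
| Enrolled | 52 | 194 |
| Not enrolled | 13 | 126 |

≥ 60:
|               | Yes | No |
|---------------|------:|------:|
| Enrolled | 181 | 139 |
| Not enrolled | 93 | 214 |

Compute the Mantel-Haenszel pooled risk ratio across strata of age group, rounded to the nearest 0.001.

RR_MH = Σ(aᵢ·n₀ᵢ/nᵢ) / Σ(cᵢ·n₁ᵢ/nᵢ), with n₁ᵢ = aᵢ+bᵢ (exposed), n₀ᵢ = cᵢ+dᵢ (unexposed), nᵢ = n₁ᵢ+n₀ᵢ.
Stratum 1 (< 40): n₁ = 125, n₀ = 187, n = 312; a·n₀/n = 107·187/312 = 64.1314; c·n₁/n = 84·125/312 = 33.6538
Stratum 2 (40–59): n₁ = 246, n₀ = 139, n = 385; a·n₀/n = 52·139/385 = 18.7740; c·n₁/n = 13·246/385 = 8.3065
Stratum 3 (≥ 60): n₁ = 320, n₀ = 307, n = 627; a·n₀/n = 181·307/627 = 88.6236; c·n₁/n = 93·320/627 = 47.4641
RR_MH = (64.1314 + 18.7740 + 88.6236) / (33.6538 + 8.3065 + 47.4641) = 171.5290 / 89.4245 = 1.91814

1.918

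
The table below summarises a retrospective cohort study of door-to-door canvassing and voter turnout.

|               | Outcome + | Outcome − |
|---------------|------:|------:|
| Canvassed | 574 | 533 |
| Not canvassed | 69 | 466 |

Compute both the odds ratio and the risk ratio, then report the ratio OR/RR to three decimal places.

1.809

Cells: a = 574, b = 533, c = 69, d = 466.
OR = (574·466)/(533·69) = 267484/36777 = 7.27313
Risk in exposed = 574/1107 = 0.51852; risk in unexposed = 69/535 = 0.12897; RR = 4.02040
OR/RR = 7.27313 / 4.02040 = 1.80906
The outcome is not rare, so the OR lies further from 1 than the RR.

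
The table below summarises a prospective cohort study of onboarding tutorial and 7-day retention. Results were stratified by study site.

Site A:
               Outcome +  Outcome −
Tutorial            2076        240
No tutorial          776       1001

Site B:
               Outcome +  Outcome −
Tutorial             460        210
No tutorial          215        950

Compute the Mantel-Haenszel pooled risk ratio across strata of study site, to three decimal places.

2.306

RR_MH = Σ(aᵢ·n₀ᵢ/nᵢ) / Σ(cᵢ·n₁ᵢ/nᵢ), with n₁ᵢ = aᵢ+bᵢ (exposed), n₀ᵢ = cᵢ+dᵢ (unexposed), nᵢ = n₁ᵢ+n₀ᵢ.
Stratum 1 (Site A): n₁ = 2316, n₀ = 1777, n = 4093; a·n₀/n = 2076·1777/4093 = 901.3076; c·n₁/n = 776·2316/4093 = 439.0950
Stratum 2 (Site B): n₁ = 670, n₀ = 1165, n = 1835; a·n₀/n = 460·1165/1835 = 292.0436; c·n₁/n = 215·670/1835 = 78.5014
RR_MH = (901.3076 + 292.0436) / (439.0950 + 78.5014) = 1193.3512 / 517.5964 = 2.30556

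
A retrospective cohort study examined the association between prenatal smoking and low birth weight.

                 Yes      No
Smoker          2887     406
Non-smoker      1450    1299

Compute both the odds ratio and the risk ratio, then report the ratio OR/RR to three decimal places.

3.833

Cells: a = 2887, b = 406, c = 1450, d = 1299.
OR = (2887·1299)/(406·1450) = 3750213/588700 = 6.37033
Risk in exposed = 2887/3293 = 0.87671; risk in unexposed = 1450/2749 = 0.52746; RR = 1.66212
OR/RR = 6.37033 / 1.66212 = 3.83266
The outcome is not rare, so the OR lies further from 1 than the RR.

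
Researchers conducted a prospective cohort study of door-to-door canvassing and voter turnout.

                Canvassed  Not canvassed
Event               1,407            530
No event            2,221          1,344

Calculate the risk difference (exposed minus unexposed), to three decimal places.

Reading the table with exposure as columns: a = 1407 (Canvassed, case), b = 2221 (Canvassed, non-case), c = 530 (Not canvassed, case), d = 1344.
Risk in exposed = 1407/3628 = 0.387817; risk in unexposed = 530/1874 = 0.282818.
Risk difference = 0.387817 − 0.282818 = 0.104999

0.105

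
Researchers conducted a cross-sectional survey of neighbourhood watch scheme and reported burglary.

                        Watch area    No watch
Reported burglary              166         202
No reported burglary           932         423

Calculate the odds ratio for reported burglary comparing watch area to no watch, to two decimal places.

0.37

Reading the table with exposure as columns: a = 166 (Watch area, case), b = 932 (Watch area, non-case), c = 202 (No watch, case), d = 423.
OR = (a·d)/(b·c) = (166 × 423) / (932 × 202) = 70218 / 188264 = 0.37298
Exposure is associated with lower odds of reported burglary (OR = 0.37 < 1).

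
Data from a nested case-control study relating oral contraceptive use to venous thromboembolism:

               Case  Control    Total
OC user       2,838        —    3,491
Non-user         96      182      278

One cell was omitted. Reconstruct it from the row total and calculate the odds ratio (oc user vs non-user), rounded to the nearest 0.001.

The missing cell is in the exposed row: 3491 − 2838 = 653.
So a = 2838, b = 653, c = 96, d = 182.
OR = (a·d)/(b·c) = (2838 × 182) / (653 × 96) = 516516 / 62688 = 8.23947

8.239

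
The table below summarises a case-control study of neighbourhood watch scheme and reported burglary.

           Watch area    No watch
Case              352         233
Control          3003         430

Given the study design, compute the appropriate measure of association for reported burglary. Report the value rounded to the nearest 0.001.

0.216

Reading the table with exposure as columns: a = 352 (Watch area, case), b = 3003 (Watch area, non-case), c = 233 (No watch, case), d = 430.
This is a case-control study: participants were sampled on outcome status, so risks in the source population cannot be estimated directly — relative risk is not valid here. The odds ratio is the appropriate measure.
OR = (a·d)/(b·c) = (352 × 430) / (3003 × 233) = 151360 / 699699 = 0.21632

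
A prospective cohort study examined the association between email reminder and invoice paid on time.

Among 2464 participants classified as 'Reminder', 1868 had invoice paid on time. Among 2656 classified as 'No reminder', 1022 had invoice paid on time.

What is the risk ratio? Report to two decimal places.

1.97

From the description: a = 1868, b = 596, c = 1022, d = 1634.
Risk in exposed = 1868/2464 = 0.75812; risk in unexposed = 1022/2656 = 0.38479.
RR = 0.75812 / 0.38479 = 1.97021
The risk among the exposed is 1.97 times that among the unexposed.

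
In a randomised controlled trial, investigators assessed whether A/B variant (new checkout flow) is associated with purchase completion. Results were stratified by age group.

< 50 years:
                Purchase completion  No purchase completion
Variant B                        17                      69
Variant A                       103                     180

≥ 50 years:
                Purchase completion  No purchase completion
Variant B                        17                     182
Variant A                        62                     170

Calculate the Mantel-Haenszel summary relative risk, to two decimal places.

RR_MH = Σ(aᵢ·n₀ᵢ/nᵢ) / Σ(cᵢ·n₁ᵢ/nᵢ), with n₁ᵢ = aᵢ+bᵢ (exposed), n₀ᵢ = cᵢ+dᵢ (unexposed), nᵢ = n₁ᵢ+n₀ᵢ.
Stratum 1 (< 50 years): n₁ = 86, n₀ = 283, n = 369; a·n₀/n = 17·283/369 = 13.0379; c·n₁/n = 103·86/369 = 24.0054
Stratum 2 (≥ 50 years): n₁ = 199, n₀ = 232, n = 431; a·n₀/n = 17·232/431 = 9.1508; c·n₁/n = 62·199/431 = 28.6265
RR_MH = (13.0379 + 9.1508) / (24.0054 + 28.6265) = 22.1888 / 52.6319 = 0.42158

0.42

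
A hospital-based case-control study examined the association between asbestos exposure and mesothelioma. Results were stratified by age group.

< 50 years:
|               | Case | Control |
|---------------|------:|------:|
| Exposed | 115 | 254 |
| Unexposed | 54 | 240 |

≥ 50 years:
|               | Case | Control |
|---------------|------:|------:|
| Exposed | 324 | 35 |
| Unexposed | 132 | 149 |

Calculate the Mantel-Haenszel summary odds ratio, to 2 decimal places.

4.19

OR_MH = Σ(aᵢdᵢ/nᵢ) / Σ(bᵢcᵢ/nᵢ), where nᵢ is the stratum total.
Stratum 1 (< 50 years): n = 663; a·d/n = 115·240/663 = 41.6290; b·c/n = 254·54/663 = 20.6878
Stratum 2 (≥ 50 years): n = 640; a·d/n = 324·149/640 = 75.4313; b·c/n = 35·132/640 = 7.2188
OR_MH = (41.6290 + 75.4313) / (20.6878 + 7.2188) = 117.0602 / 27.9065 = 4.19472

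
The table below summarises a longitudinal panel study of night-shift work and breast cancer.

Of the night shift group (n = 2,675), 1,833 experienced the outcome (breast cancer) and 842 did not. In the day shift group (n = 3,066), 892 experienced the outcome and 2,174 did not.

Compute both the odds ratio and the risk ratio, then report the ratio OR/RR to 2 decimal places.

From the description: a = 1833, b = 842, c = 892, d = 2174.
OR = (1833·2174)/(842·892) = 3984942/751064 = 5.30573
Risk in exposed = 1833/2675 = 0.68523; risk in unexposed = 892/3066 = 0.29093; RR = 2.35530
OR/RR = 5.30573 / 2.35530 = 2.25268
The outcome is not rare, so the OR lies further from 1 than the RR.

2.25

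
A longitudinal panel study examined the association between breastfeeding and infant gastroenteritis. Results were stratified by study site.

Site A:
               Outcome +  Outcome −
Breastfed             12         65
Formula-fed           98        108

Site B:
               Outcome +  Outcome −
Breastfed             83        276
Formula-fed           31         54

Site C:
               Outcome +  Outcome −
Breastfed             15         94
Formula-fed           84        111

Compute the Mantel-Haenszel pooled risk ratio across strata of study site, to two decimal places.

RR_MH = Σ(aᵢ·n₀ᵢ/nᵢ) / Σ(cᵢ·n₁ᵢ/nᵢ), with n₁ᵢ = aᵢ+bᵢ (exposed), n₀ᵢ = cᵢ+dᵢ (unexposed), nᵢ = n₁ᵢ+n₀ᵢ.
Stratum 1 (Site A): n₁ = 77, n₀ = 206, n = 283; a·n₀/n = 12·206/283 = 8.7350; c·n₁/n = 98·77/283 = 26.6643
Stratum 2 (Site B): n₁ = 359, n₀ = 85, n = 444; a·n₀/n = 83·85/444 = 15.8896; c·n₁/n = 31·359/444 = 25.0653
Stratum 3 (Site C): n₁ = 109, n₀ = 195, n = 304; a·n₀/n = 15·195/304 = 9.6217; c·n₁/n = 84·109/304 = 30.1184
RR_MH = (8.7350 + 15.8896 + 9.6217) / (26.6643 + 25.0653 + 30.1184) = 34.2463 / 81.8480 = 0.41841

0.42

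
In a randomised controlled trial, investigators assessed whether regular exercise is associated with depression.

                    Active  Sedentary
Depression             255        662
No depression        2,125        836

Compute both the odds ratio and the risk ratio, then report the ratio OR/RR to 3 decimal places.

Reading the table with exposure as columns: a = 255 (Active, case), b = 2125 (Active, non-case), c = 662 (Sedentary, case), d = 836.
OR = (255·836)/(2125·662) = 213180/1406750 = 0.15154
Risk in exposed = 255/2380 = 0.10714; risk in unexposed = 662/1498 = 0.44192; RR = 0.24245
OR/RR = 0.15154 / 0.24245 = 0.62505
The outcome is not rare, so the OR lies further from 1 than the RR.

0.625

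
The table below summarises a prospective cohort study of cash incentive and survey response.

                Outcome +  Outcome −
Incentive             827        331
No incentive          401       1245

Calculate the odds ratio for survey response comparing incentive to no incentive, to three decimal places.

Cells: a = 827, b = 331, c = 401, d = 1245.
OR = (a·d)/(b·c) = (827 × 1245) / (331 × 401) = 1029615 / 132731 = 7.75716
The odds of survey response are about 7.76 times as high in the incentive group.

7.757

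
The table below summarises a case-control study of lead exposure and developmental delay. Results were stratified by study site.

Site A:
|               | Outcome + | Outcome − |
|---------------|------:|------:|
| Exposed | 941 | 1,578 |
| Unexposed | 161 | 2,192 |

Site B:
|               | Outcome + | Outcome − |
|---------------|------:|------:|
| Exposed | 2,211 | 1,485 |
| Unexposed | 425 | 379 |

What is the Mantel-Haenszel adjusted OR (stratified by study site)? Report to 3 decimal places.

3.168

OR_MH = Σ(aᵢdᵢ/nᵢ) / Σ(bᵢcᵢ/nᵢ), where nᵢ is the stratum total.
Stratum 1 (Site A): n = 4872; a·d/n = 941·2192/4872 = 423.3727; b·c/n = 1578·161/4872 = 52.1466
Stratum 2 (Site B): n = 4500; a·d/n = 2211·379/4500 = 186.2153; b·c/n = 1485·425/4500 = 140.2500
OR_MH = (423.3727 + 186.2153) / (52.1466 + 140.2500) = 609.5881 / 192.3966 = 3.16839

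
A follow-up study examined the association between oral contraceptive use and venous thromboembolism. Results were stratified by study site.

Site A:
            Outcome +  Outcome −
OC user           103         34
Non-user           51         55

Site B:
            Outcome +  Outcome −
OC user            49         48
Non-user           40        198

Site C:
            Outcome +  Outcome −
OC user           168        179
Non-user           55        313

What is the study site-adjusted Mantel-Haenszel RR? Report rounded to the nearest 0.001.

RR_MH = Σ(aᵢ·n₀ᵢ/nᵢ) / Σ(cᵢ·n₁ᵢ/nᵢ), with n₁ᵢ = aᵢ+bᵢ (exposed), n₀ᵢ = cᵢ+dᵢ (unexposed), nᵢ = n₁ᵢ+n₀ᵢ.
Stratum 1 (Site A): n₁ = 137, n₀ = 106, n = 243; a·n₀/n = 103·106/243 = 44.9300; c·n₁/n = 51·137/243 = 28.7531
Stratum 2 (Site B): n₁ = 97, n₀ = 238, n = 335; a·n₀/n = 49·238/335 = 34.8119; c·n₁/n = 40·97/335 = 11.5821
Stratum 3 (Site C): n₁ = 347, n₀ = 368, n = 715; a·n₀/n = 168·368/715 = 86.4671; c·n₁/n = 55·347/715 = 26.6923
RR_MH = (44.9300 + 34.8119 + 86.4671) / (28.7531 + 11.5821 + 26.6923) = 166.2091 / 67.0275 = 2.47972

2.480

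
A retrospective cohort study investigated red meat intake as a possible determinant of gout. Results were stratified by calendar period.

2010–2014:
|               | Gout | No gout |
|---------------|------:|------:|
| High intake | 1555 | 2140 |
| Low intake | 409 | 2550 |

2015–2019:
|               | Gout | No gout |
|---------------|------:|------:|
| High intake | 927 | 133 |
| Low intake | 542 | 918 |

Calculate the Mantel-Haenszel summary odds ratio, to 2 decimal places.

OR_MH = Σ(aᵢdᵢ/nᵢ) / Σ(bᵢcᵢ/nᵢ), where nᵢ is the stratum total.
Stratum 1 (2010–2014): n = 6654; a·d/n = 1555·2550/6654 = 595.9197; b·c/n = 2140·409/6654 = 131.5389
Stratum 2 (2015–2019): n = 2520; a·d/n = 927·918/2520 = 337.6929; b·c/n = 133·542/2520 = 28.6056
OR_MH = (595.9197 + 337.6929) / (131.5389 + 28.6056) = 933.6126 / 160.1445 = 5.82981

5.83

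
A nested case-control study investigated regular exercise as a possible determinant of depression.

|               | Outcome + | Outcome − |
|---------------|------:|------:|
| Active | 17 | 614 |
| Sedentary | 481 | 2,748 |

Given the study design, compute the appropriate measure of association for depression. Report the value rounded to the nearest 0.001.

Cells: a = 17, b = 614, c = 481, d = 2748.
This is a nested case-control study: participants were sampled on outcome status, so risks in the source population cannot be estimated directly — relative risk is not valid here. The odds ratio is the appropriate measure.
OR = (a·d)/(b·c) = (17 × 2748) / (614 × 481) = 46716 / 295334 = 0.15818

0.158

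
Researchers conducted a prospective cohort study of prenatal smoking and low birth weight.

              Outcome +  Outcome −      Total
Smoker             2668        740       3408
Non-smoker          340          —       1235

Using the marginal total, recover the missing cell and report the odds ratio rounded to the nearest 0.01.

9.49

The missing cell is in the unexposed row: 1235 − 340 = 895.
So a = 2668, b = 740, c = 340, d = 895.
OR = (a·d)/(b·c) = (2668 × 895) / (740 × 340) = 2387860 / 251600 = 9.49070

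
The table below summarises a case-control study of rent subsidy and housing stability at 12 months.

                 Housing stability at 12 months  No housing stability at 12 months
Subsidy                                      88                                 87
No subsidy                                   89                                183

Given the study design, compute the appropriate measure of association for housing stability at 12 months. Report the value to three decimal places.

2.080

Cells: a = 88, b = 87, c = 89, d = 183.
This is a case-control study: participants were sampled on outcome status, so risks in the source population cannot be estimated directly — relative risk is not valid here. The odds ratio is the appropriate measure.
OR = (a·d)/(b·c) = (88 × 183) / (87 × 89) = 16104 / 7743 = 2.07981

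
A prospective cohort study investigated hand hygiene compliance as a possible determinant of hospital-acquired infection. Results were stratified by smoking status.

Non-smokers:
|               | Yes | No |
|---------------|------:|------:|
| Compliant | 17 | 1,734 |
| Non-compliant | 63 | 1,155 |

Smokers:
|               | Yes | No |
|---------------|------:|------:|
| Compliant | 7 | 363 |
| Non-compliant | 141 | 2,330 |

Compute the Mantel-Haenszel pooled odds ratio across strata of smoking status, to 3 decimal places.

0.225

OR_MH = Σ(aᵢdᵢ/nᵢ) / Σ(bᵢcᵢ/nᵢ), where nᵢ is the stratum total.
Stratum 1 (Non-smokers): n = 2969; a·d/n = 17·1155/2969 = 6.6133; b·c/n = 1734·63/2969 = 36.7942
Stratum 2 (Smokers): n = 2841; a·d/n = 7·2330/2841 = 5.7409; b·c/n = 363·141/2841 = 18.0158
OR_MH = (6.6133 + 5.7409) / (36.7942 + 18.0158) = 12.3543 / 54.8100 = 0.22540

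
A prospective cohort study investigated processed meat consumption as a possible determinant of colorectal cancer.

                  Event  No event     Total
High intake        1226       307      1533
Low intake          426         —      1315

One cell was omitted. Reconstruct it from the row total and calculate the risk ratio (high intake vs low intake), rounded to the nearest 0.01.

The missing cell is in the unexposed row: 1315 − 426 = 889.
So a = 1226, b = 307, c = 426, d = 889.
RR = [a/(a+b)] / [c/(c+d)] = (1226/1533) / (426/1315) = 0.79974/0.32395 = 2.46868

2.47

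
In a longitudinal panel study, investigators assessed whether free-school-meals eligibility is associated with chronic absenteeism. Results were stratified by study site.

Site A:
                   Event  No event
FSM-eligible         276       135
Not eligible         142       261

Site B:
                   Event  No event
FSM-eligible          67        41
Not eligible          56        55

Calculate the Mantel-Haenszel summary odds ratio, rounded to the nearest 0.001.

3.095

OR_MH = Σ(aᵢdᵢ/nᵢ) / Σ(bᵢcᵢ/nᵢ), where nᵢ is the stratum total.
Stratum 1 (Site A): n = 814; a·d/n = 276·261/814 = 88.4963; b·c/n = 135·142/814 = 23.5504
Stratum 2 (Site B): n = 219; a·d/n = 67·55/219 = 16.8265; b·c/n = 41·56/219 = 10.4840
OR_MH = (88.4963 + 16.8265) / (23.5504 + 10.4840) = 105.3228 / 34.0344 = 3.09460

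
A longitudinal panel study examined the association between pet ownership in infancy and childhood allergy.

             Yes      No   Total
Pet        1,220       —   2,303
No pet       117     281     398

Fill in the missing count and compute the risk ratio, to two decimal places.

The missing cell is in the exposed row: 2303 − 1220 = 1083.
So a = 1220, b = 1083, c = 117, d = 281.
RR = [a/(a+b)] / [c/(c+d)] = (1220/2303) / (117/398) = 0.52974/0.29397 = 1.80203

1.80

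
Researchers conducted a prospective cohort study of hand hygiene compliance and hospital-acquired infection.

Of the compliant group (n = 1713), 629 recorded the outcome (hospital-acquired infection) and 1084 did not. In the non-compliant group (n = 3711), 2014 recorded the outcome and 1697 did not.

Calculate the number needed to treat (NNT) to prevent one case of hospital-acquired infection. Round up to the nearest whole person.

6

Risk in treated group = 629/1713 = 0.36719; risk in control = 2014/3711 = 0.54271.
Absolute risk reduction = 0.54271 − 0.36719 = 0.17552
NNT = 1 / ARR = 1 / 0.17552 = 5.697 → round up → 6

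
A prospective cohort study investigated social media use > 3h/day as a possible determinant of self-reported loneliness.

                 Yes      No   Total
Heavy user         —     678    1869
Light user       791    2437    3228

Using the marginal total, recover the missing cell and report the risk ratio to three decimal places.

2.601

The missing cell is in the exposed row: 1869 − 678 = 1191.
So a = 1191, b = 678, c = 791, d = 2437.
RR = [a/(a+b)] / [c/(c+d)] = (1191/1869) / (791/3228) = 0.63724/0.24504 = 2.60052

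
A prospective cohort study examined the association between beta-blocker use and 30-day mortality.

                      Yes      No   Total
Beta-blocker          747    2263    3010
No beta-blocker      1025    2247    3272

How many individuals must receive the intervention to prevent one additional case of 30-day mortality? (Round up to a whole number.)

16

Risk in treated group = 747/3010 = 0.24817; risk in control = 1025/3272 = 0.31326.
Absolute risk reduction = 0.31326 − 0.24817 = 0.06509
NNT = 1 / ARR = 1 / 0.06509 = 15.363 → round up → 16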